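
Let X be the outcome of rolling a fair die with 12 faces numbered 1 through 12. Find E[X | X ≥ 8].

Given X ≥ 8, X is equally likely to be any of {8, 9, 10, 11, 12}.
E[X | X ≥ 8] = (8 + 9 + 10 + 11 + 12) / 5 = 10.

10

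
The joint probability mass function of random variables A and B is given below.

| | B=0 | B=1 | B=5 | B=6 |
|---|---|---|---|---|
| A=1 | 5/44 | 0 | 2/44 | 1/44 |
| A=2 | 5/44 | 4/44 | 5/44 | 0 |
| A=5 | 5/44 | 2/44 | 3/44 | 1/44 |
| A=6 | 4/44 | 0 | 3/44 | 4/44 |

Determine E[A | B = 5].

45/13

P(B = 5) = 13/44.
Σ A·P over the event = 1·(2/44) + 2·(5/44) + 5·(3/44) + 6·(3/44) = 45/44.
E[A | B = 5] = (45/44) / (13/44) = 45/13.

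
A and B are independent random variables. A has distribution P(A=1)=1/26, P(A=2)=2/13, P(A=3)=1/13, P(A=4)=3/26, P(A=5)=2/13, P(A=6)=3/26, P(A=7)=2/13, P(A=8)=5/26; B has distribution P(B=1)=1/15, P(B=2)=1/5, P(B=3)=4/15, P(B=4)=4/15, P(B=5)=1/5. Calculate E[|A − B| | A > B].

P(A > B) = 44/65.
Summing |A−B|·P(x,y) over outcomes with A > B gives 281/130.
E[|A − B| | A > B] = (281/130) / (44/65) = 281/88.

281/88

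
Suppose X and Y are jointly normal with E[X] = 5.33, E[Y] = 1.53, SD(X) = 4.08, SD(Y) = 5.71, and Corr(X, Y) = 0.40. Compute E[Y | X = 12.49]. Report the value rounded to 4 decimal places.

E[Y | X=x] = μ_Y + ρ(σ_Y/σ_X)(x − μ_X) for jointly normal variables.
E[Y | X=12.49] = 1.53 + (0.40)·(5.71/4.08)·(12.49 − (5.33)) = 1.53 + (0.5598)·(7.16) = 5.5382.

5.5382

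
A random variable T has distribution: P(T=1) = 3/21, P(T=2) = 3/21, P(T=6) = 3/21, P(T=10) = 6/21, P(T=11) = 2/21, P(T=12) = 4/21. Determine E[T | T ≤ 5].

3/2

P(T ≤ 5) = 2/7.
Σ over the event: 1·1/7 + 2·1/7 = 3/7.
E[T | T ≤ 5] = (3/7) / (2/7) = 3/2.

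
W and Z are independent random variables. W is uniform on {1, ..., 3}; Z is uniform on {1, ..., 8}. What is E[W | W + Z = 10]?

5/2

Outcomes with W + Z = 10: (2,8), (3,7), each with probability 1/24.
E[W | W + Z = 10] = (2 + 3) / 2 = 5/2.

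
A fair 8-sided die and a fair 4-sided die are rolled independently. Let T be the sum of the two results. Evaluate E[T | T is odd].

7

P(T is odd) = 1/2.
Σ over the event: 3·1/16 + 5·1/8 + 7·1/8 + 9·1/8 + 11·1/16 = 7/2.
E[T | T is odd] = (7/2) / (1/2) = 7.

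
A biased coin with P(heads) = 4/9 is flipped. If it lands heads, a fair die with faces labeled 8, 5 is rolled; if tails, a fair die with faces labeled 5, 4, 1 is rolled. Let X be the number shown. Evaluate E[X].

128/27

E[X | heads] = (8+5)/2 = 13/2.
E[X | tails] = (5+4+1)/3 = 10/3.
By the law of total expectation,
E[X] = (4/9)·(13/2) + (5/9)·(10/3) = 128/27.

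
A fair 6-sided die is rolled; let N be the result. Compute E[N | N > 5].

Given N > 5, N is equally likely to be any of {6}.
E[N | N > 5] = (6) / 1 = 6.

6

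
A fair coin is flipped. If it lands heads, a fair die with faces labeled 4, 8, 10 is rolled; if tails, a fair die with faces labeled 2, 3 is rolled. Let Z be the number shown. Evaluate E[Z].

59/12

E[Z | heads] = (4+8+10)/3 = 22/3.
E[Z | tails] = (2+3)/2 = 5/2.
By the law of total expectation,
E[Z] = (1/2)·(22/3) + (1/2)·(5/2) = 59/12.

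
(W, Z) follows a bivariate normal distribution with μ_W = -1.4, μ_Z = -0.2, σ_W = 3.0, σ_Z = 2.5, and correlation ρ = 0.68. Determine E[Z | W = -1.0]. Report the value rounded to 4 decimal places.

0.0267

The regression of Z on W has slope ρ·σ_Z/σ_W and passes through (μ_W, μ_Z).
E[Z | W=-1.0] = -0.2 + (0.68)·(2.5/3.0)·(-1.0 − (-1.4)) = -0.2 + (0.56667)·(0.4) = 0.0267.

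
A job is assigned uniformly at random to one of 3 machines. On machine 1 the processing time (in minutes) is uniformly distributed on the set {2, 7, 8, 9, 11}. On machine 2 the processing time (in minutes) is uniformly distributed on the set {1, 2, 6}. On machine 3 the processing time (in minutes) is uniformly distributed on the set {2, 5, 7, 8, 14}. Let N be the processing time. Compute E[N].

E[N | machine 1] = (2+7+8+9+11)/5 = 37/5.
E[N | machine 2] = (1+2+6)/3 = 3.
E[N | machine 3] = (2+5+7+8+14)/5 = 36/5.
By the law of total expectation,
E[N] = (1/3)·(37/5) + (1/3)·(3) + (1/3)·(36/5) = 88/15.

88/15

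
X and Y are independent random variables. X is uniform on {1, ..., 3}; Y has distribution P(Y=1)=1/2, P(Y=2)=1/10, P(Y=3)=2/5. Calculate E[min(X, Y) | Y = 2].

5/3

P(Y = 2) = 1/10.
Summing min(X,Y)·P(x,y) over outcomes with Y = 2 gives 1/6.
E[min(X, Y) | Y = 2] = (1/6) / (1/10) = 5/3.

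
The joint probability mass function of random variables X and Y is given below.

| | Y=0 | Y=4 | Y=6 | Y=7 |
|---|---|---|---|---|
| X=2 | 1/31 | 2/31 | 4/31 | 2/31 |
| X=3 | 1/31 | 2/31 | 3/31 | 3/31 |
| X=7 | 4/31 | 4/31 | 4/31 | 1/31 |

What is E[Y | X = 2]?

P(X = 2) = 9/31.
Σ Y·P over the event = 0·(1/31) + 4·(2/31) + 6·(4/31) + 7·(2/31) = 46/31.
E[Y | X = 2] = (46/31) / (9/31) = 46/9.

46/9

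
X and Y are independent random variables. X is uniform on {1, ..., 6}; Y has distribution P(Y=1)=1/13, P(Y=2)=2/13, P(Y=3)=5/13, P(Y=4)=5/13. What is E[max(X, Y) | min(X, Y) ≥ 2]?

P(min(X, Y) ≥ 2) = 10/13.
Summing max(X,Y)·P(x,y) over outcomes with min(X, Y) ≥ 2 gives 10/3.
E[max(X, Y) | min(X, Y) ≥ 2] = (10/3) / (10/13) = 13/3.

13/3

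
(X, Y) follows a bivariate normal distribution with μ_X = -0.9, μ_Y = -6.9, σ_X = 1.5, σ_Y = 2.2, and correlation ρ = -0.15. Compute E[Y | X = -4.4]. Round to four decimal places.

-6.1300

The regression of Y on X has slope ρ·σ_Y/σ_X and passes through (μ_X, μ_Y).
E[Y | X=-4.4] = -6.9 + (-0.15)·(2.2/1.5)·(-4.4 − (-0.9)) = -6.9 + (-0.22)·(-3.5) = -6.1300.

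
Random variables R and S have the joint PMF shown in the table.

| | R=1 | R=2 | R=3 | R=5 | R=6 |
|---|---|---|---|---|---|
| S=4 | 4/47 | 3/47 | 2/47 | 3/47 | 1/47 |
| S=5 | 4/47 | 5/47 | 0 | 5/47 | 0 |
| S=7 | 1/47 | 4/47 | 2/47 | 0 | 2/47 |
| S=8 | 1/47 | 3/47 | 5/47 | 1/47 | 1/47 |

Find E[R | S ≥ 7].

P(S ≥ 7) = 20/47.
Summing R·P(R=x,S=y) over the conditioning event gives 60/47.
E[R | S ≥ 7] = (60/47) / (20/47) = 3.

3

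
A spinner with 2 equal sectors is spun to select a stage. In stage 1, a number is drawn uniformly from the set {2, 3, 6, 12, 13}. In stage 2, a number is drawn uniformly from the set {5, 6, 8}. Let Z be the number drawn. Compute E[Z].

E[Z | stage 1] = (2+3+6+12+13)/5 = 36/5.
E[Z | stage 2] = (5+6+8)/3 = 19/3.
By the law of total expectation,
E[Z] = (1/2)·(36/5) + (1/2)·(19/3) = 203/30.

203/30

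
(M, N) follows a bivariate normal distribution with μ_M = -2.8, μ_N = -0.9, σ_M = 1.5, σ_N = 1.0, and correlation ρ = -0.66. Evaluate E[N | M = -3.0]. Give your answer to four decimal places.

-0.8120

The regression of N on M has slope ρ·σ_N/σ_M and passes through (μ_M, μ_N).
E[N | M=-3.0] = -0.9 + (-0.66)·(1.0/1.5)·(-3.0 − (-2.8)) = -0.9 + (-0.44)·(-0.2) = -0.8120.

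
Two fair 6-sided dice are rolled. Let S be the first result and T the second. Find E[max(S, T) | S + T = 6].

21/5

P(S + T = 6) = 5/36.
Summing max(S,T)·P(x,y) over outcomes with S + T = 6 gives 7/12.
E[max(S, T) | S + T = 6] = (7/12) / (5/36) = 21/5.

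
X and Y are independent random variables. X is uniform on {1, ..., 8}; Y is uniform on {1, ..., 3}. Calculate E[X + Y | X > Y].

P(X > Y) = 3/4.
Summing (X+Y)·P(x,y) over outcomes with X > Y gives 11/2.
E[X + Y | X > Y] = (11/2) / (3/4) = 22/3.

22/3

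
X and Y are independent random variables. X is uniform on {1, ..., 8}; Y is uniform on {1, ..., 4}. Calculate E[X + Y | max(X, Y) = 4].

P(max(X, Y) = 4) = 7/32.
Summing (X+Y)·P(x,y) over outcomes with max(X, Y) = 4 gives 11/8.
E[X + Y | max(X, Y) = 4] = (11/8) / (7/32) = 44/7.

44/7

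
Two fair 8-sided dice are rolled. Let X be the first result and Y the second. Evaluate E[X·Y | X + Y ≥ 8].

1170/43

P(X + Y ≥ 8) = 43/64.
Summing XY·P(x,y) over outcomes with X + Y ≥ 8 gives 585/32.
E[X·Y | X + Y ≥ 8] = (585/32) / (43/64) = 1170/43.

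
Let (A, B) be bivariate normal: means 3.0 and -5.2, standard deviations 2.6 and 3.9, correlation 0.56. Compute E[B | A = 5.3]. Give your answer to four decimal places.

-3.2680

The regression of B on A has slope ρ·σ_B/σ_A and passes through (μ_A, μ_B).
E[B | A=5.3] = -5.2 + (0.56)·(3.9/2.6)·(5.3 − (3.0)) = -5.2 + (0.84)·(2.3) = -3.2680.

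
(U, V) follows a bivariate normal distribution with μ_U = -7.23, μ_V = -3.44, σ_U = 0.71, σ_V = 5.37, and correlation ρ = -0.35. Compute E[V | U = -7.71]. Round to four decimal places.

E[V | U=x] = μ_V + ρ(σ_V/σ_U)(x − μ_U) for jointly normal variables.
E[V | U=-7.71] = -3.44 + (-0.35)·(5.37/0.71)·(-7.71 − (-7.23)) = -3.44 + (-2.64718)·(-0.48) = -2.1694.

-2.1694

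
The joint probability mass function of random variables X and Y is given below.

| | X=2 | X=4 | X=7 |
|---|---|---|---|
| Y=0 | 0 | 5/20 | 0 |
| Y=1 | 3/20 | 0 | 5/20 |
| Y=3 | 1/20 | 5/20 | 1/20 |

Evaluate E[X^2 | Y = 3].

19

P(Y = 3) = 7/20.
Σ X^2·P over the event = 4·(1/20) + 16·(5/20) + 49·(1/20) = 133/20.
E[X^2 | Y = 3] = (133/20) / (7/20) = 19.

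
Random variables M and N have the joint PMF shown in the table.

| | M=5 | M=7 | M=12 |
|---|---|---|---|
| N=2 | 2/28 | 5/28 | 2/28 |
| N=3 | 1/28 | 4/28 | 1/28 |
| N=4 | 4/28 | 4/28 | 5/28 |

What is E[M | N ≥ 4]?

P(N ≥ 4) = 13/28.
Σ M·P over the event = 5·(4/28) + 7·(4/28) + 12·(5/28) = 27/7.
E[M | N ≥ 4] = (27/7) / (13/28) = 108/13.

108/13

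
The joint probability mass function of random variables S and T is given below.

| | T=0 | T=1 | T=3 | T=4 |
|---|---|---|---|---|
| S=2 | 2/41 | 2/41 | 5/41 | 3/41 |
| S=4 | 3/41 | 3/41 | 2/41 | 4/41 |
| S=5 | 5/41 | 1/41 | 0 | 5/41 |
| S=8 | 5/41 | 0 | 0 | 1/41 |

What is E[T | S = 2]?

29/12

P(S = 2) = 12/41.
Σ T·P over the event = 0·(2/41) + 1·(2/41) + 3·(5/41) + 4·(3/41) = 29/41.
E[T | S = 2] = (29/41) / (12/41) = 29/12.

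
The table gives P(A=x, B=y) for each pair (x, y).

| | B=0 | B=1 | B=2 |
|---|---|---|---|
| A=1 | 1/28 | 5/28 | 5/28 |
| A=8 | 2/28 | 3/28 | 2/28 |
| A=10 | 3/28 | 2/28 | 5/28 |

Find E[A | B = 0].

P(B = 0) = 3/14.
Σ A·P over the event = 1·(1/28) + 8·(2/28) + 10·(3/28) = 47/28.
E[A | B = 0] = (47/28) / (3/14) = 47/6.

47/6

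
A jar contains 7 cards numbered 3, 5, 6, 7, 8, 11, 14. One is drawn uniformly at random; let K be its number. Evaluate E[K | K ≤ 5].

P(K ≤ 5) = 2/7.
Σ over the event: 3·1/7 + 5·1/7 = 8/7.
E[K | K ≤ 5] = (8/7) / (2/7) = 4.

4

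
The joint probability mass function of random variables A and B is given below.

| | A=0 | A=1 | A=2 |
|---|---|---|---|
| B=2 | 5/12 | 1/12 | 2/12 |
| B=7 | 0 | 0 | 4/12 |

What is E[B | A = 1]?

2

P(A = 1) = 1/12.
Σ B·P over the event = 2·(1/12) = 1/6.
E[B | A = 1] = (1/6) / (1/12) = 2.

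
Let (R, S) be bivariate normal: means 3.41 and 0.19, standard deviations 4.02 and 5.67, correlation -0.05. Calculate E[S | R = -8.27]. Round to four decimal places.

For a bivariate normal, E[S | R=x] = μ_S + ρ·(σ_S/σ_R)·(x − μ_R).
E[S | R=-8.27] = 0.19 + (-0.05)·(5.67/4.02)·(-8.27 − (3.41)) = 0.19 + (-0.070522)·(-11.68) = 1.0137.

1.0137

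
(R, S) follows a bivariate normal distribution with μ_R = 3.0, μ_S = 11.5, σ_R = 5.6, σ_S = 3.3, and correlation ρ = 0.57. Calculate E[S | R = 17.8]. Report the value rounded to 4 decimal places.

16.4712

E[S | R=x] = μ_S + ρ(σ_S/σ_R)(x − μ_R) for jointly normal variables.
E[S | R=17.8] = 11.5 + (0.57)·(3.3/5.6)·(17.8 − (3.0)) = 11.5 + (0.33589)·(14.8) = 16.4712.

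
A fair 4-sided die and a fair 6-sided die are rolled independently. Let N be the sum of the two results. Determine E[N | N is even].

P(N is even) = 1/2.
Σ over the event: 2·1/24 + 4·1/8 + 6·1/6 + 8·1/8 + 10·1/24 = 3.
E[N | N is even] = (3) / (1/2) = 6.

6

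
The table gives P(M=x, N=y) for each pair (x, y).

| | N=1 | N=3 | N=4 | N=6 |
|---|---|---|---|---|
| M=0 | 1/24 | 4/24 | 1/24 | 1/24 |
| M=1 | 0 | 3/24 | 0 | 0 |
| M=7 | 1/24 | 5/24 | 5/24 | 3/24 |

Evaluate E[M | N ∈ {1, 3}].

P(N ∈ {1, 3}) = 7/12.
Σ M·P over the event = 0·(1/24) + 0·(4/24) + 1·(3/24) + 7·(1/24) + 7·(5/24) = 15/8.
E[M | N ∈ {1, 3}] = (15/8) / (7/12) = 45/14.

45/14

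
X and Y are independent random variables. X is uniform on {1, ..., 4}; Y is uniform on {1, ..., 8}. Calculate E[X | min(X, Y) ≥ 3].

7/2

P(min(X, Y) ≥ 3) = 3/8.
Summing X·P(x,y) over outcomes with min(X, Y) ≥ 3 gives 21/16.
E[X | min(X, Y) ≥ 3] = (21/16) / (3/8) = 7/2.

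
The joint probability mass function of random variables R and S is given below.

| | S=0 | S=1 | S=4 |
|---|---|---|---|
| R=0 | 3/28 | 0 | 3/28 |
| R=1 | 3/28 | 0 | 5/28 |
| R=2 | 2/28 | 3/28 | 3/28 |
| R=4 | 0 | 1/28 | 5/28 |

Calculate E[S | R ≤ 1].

16/7

P(R ≤ 1) = 1/2.
Summing S·P(R=x,S=y) over the conditioning event gives 8/7.
E[S | R ≤ 1] = (8/7) / (1/2) = 16/7.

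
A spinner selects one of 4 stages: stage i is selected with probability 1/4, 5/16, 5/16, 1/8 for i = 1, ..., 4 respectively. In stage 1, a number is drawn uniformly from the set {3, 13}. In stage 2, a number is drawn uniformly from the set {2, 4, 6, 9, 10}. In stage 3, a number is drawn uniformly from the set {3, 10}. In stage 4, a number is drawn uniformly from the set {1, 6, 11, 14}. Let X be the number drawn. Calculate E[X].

E[X | stage 1] = (3+13)/2 = 8.
E[X | stage 2] = (2+4+6+9+10)/5 = 31/5.
E[X | stage 3] = (3+10)/2 = 13/2.
E[X | stage 4] = (1+6+11+14)/4 = 8.
By the law of total expectation,
E[X] = (1/4)·(8) + (5/16)·(31/5) + (5/16)·(13/2) + (1/8)·(8) = 223/32.

223/32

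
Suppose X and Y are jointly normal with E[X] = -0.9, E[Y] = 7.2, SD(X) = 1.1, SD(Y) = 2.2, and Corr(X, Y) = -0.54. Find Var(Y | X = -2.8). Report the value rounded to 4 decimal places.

Var(Y | X=x) = (1 − ρ²)·σ_Y².
Var(Y | X=-2.8) = (2.2)²·(1 − (-0.54)²) = 4.84·0.7084 = 3.4287.

3.4287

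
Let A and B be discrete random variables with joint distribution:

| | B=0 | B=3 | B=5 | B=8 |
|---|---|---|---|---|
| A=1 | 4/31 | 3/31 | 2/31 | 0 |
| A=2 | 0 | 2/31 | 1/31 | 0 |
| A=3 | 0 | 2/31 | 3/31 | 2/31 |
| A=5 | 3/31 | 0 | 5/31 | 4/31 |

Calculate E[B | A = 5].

P(A = 5) = 12/31.
Σ B·P over the event = 0·(3/31) + 5·(5/31) + 8·(4/31) = 57/31.
E[B | A = 5] = (57/31) / (12/31) = 19/4.

19/4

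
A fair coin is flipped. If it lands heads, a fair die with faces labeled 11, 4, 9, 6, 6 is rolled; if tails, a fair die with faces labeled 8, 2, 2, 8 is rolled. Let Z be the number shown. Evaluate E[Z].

61/10

E[Z | heads] = (11+4+9+6+6)/5 = 36/5.
E[Z | tails] = (8+2+2+8)/4 = 5.
E[Z] = (1/2)·(36/5) + (1/2)·(5) = 61/10.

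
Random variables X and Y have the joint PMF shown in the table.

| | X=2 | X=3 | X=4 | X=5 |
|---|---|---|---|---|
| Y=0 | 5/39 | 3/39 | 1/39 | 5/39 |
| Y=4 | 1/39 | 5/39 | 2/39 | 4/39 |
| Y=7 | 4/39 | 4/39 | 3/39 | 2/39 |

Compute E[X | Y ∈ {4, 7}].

87/25

P(Y ∈ {4, 7}) = 25/39.
Σ X·P over the event = 2·(1/39) + 2·(4/39) + 3·(5/39) + 3·(4/39) + 4·(2/39) + 4·(3/39) + 5·(4/39) + 5·(2/39) = 29/13.
E[X | Y ∈ {4, 7}] = (29/13) / (25/39) = 87/25.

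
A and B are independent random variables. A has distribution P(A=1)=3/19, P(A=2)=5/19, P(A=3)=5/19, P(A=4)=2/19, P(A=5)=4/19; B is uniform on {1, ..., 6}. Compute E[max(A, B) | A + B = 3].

2

P(A + B = 3) = 4/57.
Summing max(A,B)·P(x,y) over outcomes with A + B = 3 gives 8/57.
E[max(A, B) | A + B = 3] = (8/57) / (4/57) = 2.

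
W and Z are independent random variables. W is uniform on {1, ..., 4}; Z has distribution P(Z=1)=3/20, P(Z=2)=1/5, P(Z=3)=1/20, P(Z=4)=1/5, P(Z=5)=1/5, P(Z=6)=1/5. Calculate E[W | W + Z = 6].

P(W + Z = 6) = 13/80.
Summing W·P(x,y) over outcomes with W + Z = 6 gives 31/80.
E[W | W + Z = 6] = (31/80) / (13/80) = 31/13.

31/13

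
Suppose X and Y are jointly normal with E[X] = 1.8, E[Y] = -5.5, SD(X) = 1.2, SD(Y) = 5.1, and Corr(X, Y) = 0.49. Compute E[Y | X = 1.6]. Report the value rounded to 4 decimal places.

-5.9165

The regression of Y on X has slope ρ·σ_Y/σ_X and passes through (μ_X, μ_Y).
E[Y | X=1.6] = -5.5 + (0.49)·(5.1/1.2)·(1.6 − (1.8)) = -5.5 + (2.0825)·(-0.2) = -5.9165.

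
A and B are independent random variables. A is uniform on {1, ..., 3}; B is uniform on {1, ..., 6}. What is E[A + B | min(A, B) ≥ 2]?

Outcomes with min(A, B) ≥ 2: (2,2), (2,3), (2,4), (2,5), (2,6), (3,2), (3,3), (3,4), (3,5), (3,6), each with probability 1/18.
E[A + B | min(A, B) ≥ 2] = (4 + 5 + 6 + 7 + 8 + 5 + 6 + 7 + 8 + 9) / 10 = 13/2.

13/2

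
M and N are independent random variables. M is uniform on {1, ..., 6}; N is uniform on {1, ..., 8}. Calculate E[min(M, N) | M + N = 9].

Outcomes with M + N = 9: (1,8), (2,7), (3,6), (4,5), (5,4), (6,3), each with probability 1/48.
E[min(M, N) | M + N = 9] = (1 + 2 + 3 + 4 + 4 + 3) / 6 = 17/6.

17/6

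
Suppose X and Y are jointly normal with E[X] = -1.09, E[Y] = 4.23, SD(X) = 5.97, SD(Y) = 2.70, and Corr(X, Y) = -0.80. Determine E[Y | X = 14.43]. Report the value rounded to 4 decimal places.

E[Y | X=x] = μ_Y + ρ(σ_Y/σ_X)(x − μ_X) for jointly normal variables.
E[Y | X=14.43] = 4.23 + (-0.80)·(2.70/5.97)·(14.43 − (-1.09)) = 4.23 + (-0.36181)·(15.52) = -1.3853.

-1.3853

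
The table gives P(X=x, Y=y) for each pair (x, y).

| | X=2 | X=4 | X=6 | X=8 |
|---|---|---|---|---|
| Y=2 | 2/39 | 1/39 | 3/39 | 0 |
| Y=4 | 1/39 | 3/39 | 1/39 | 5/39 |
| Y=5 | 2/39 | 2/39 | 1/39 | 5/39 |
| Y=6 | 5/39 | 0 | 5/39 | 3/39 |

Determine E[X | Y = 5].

P(Y = 5) = 10/39.
Σ X·P over the event = 2·(2/39) + 4·(2/39) + 6·(1/39) + 8·(5/39) = 58/39.
E[X | Y = 5] = (58/39) / (10/39) = 29/5.

29/5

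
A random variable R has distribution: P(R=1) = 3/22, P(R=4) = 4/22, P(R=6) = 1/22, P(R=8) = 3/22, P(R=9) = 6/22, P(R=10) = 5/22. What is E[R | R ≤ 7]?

P(R ≤ 7) = 4/11.
Σ over the event: 1·3/22 + 4·2/11 + 6·1/22 = 25/22.
E[R | R ≤ 7] = (25/22) / (4/11) = 25/8.

25/8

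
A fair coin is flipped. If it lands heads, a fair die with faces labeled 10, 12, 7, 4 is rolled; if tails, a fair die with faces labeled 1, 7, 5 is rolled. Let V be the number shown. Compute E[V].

E[V | heads] = (10+12+7+4)/4 = 33/4.
E[V | tails] = (1+7+5)/3 = 13/3.
By the law of total expectation,
E[V] = (1/2)·(33/4) + (1/2)·(13/3) = 151/24.

151/24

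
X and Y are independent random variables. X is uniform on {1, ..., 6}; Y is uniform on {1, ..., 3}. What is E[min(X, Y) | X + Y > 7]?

8/3

Outcomes with X + Y > 7: (5,3), (6,2), (6,3), each with probability 1/18.
E[min(X, Y) | X + Y > 7] = (3 + 2 + 3) / 3 = 8/3.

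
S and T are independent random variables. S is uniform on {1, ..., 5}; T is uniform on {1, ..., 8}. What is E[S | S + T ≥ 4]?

P(S + T ≥ 4) = 37/40.
Summing S·P(x,y) over outcomes with S + T ≥ 4 gives 29/10.
E[S | S + T ≥ 4] = (29/10) / (37/40) = 116/37.

116/37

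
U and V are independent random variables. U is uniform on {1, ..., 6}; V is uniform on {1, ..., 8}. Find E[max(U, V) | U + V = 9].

37/6

Outcomes with U + V = 9: (1,8), (2,7), (3,6), (4,5), (5,4), (6,3), each with probability 1/48.
E[max(U, V) | U + V = 9] = (8 + 7 + 6 + 5 + 5 + 6) / 6 = 37/6.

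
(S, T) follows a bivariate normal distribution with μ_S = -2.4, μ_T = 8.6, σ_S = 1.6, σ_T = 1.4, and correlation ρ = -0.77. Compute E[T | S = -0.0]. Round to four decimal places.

E[T | S=x] = μ_T + ρ(σ_T/σ_S)(x − μ_S) for jointly normal variables.
E[T | S=-0.0] = 8.6 + (-0.77)·(1.4/1.6)·(-0.0 − (-2.4)) = 8.6 + (-0.67375)·(2.4) = 6.9830.

6.9830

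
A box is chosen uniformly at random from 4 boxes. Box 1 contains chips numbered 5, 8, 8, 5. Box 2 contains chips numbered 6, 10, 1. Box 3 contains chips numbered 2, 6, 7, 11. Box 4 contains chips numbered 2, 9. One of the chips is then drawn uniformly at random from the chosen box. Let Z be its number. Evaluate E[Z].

145/24

E[Z | box 1] = (5+8+8+5)/4 = 13/2.
E[Z | box 2] = (6+10+1)/3 = 17/3.
E[Z | box 3] = (2+6+7+11)/4 = 13/2.
E[Z | box 4] = (2+9)/2 = 11/2.
E[Z] = (1/4)·(13/2) + (1/4)·(17/3) + (1/4)·(13/2) + (1/4)·(11/2) = 145/24.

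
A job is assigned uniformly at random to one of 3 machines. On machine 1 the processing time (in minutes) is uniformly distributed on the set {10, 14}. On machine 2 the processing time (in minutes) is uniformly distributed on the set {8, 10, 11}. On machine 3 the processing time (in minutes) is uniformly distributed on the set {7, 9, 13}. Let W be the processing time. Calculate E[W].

94/9

E[W | machine 1] = (10+14)/2 = 12.
E[W | machine 2] = (8+10+11)/3 = 29/3.
E[W | machine 3] = (7+9+13)/3 = 29/3.
By the law of total expectation,
E[W] = (1/3)·(12) + (1/3)·(29/3) + (1/3)·(29/3) = 94/9.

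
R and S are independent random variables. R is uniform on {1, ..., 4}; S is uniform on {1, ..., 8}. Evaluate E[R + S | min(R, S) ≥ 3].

9

P(min(R, S) ≥ 3) = 3/8.
Summing (R+S)·P(x,y) over outcomes with min(R, S) ≥ 3 gives 27/8.
E[R + S | min(R, S) ≥ 3] = (27/8) / (3/8) = 9.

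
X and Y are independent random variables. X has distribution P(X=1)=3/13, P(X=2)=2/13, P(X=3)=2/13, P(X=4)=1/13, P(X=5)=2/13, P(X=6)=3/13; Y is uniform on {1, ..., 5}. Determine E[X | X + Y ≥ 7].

P(X + Y ≥ 7) = 32/65.
Summing X·P(x,y) over outcomes with X + Y ≥ 7 gives 158/65.
E[X | X + Y ≥ 7] = (158/65) / (32/65) = 79/16.

79/16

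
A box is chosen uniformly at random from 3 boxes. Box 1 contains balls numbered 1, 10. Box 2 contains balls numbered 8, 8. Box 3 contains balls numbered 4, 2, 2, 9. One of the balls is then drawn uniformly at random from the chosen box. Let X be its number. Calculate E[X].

E[X | box 1] = (1+10)/2 = 11/2.
E[X | box 2] = (8+8)/2 = 8.
E[X | box 3] = (4+2+2+9)/4 = 17/4.
E[X] = (1/3)·(11/2) + (1/3)·(8) + (1/3)·(17/4) = 71/12.

71/12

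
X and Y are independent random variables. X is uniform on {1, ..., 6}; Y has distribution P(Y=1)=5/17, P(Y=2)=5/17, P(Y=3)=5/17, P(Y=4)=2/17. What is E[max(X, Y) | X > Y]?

P(X > Y) = 32/51.
Summing max(X,Y)·P(x,y) over outcomes with X > Y gives 287/102.
E[max(X, Y) | X > Y] = (287/102) / (32/51) = 287/64.

287/64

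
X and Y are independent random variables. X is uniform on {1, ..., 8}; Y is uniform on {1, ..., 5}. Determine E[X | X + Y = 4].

2

Outcomes with X + Y = 4: (1,3), (2,2), (3,1), each with probability 1/40.
E[X | X + Y = 4] = (1 + 2 + 3) / 3 = 2.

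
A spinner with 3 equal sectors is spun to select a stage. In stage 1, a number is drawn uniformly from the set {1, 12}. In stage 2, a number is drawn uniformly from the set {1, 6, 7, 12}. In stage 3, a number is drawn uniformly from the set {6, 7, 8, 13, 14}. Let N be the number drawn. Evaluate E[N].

113/15

E[N | stage 1] = (1+12)/2 = 13/2.
E[N | stage 2] = (1+6+7+12)/4 = 13/2.
E[N | stage 3] = (6+7+8+13+14)/5 = 48/5.
E[N] = (1/3)·(13/2) + (1/3)·(13/2) + (1/3)·(48/5) = 113/15.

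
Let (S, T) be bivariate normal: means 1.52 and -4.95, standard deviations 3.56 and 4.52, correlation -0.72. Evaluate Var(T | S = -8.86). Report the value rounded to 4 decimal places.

9.8393

Var(T | S=x) = (1 − ρ²)·σ_T².
Var(T | S=-8.86) = (4.52)²·(1 − (-0.72)²) = 20.4304·0.4816 = 9.8393.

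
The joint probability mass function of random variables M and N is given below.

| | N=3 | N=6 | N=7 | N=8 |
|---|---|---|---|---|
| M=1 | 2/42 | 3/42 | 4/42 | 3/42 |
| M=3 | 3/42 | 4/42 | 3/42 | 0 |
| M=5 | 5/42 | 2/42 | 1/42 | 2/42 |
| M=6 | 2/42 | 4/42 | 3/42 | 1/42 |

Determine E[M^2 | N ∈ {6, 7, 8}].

P(N ∈ {6, 7, 8}) = 5/7.
Summing M^2·P(M=x,N=y) over the conditioning event gives 81/7.
E[M^2 | N ∈ {6, 7, 8}] = (81/7) / (5/7) = 81/5.

81/5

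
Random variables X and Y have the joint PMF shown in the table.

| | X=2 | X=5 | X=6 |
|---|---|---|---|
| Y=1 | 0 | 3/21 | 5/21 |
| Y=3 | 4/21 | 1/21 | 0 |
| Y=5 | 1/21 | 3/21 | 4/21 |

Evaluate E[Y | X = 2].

17/5

P(X = 2) = 5/21.
Σ Y·P over the event = 3·(4/21) + 5·(1/21) = 17/21.
E[Y | X = 2] = (17/21) / (5/21) = 17/5.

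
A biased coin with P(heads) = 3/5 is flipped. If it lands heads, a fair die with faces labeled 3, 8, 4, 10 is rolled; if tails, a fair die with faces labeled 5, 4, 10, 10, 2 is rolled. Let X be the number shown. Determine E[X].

623/100

E[X | heads] = (3+8+4+10)/4 = 25/4.
E[X | tails] = (5+4+10+10+2)/5 = 31/5.
By the law of total expectation,
E[X] = (3/5)·(25/4) + (2/5)·(31/5) = 623/100.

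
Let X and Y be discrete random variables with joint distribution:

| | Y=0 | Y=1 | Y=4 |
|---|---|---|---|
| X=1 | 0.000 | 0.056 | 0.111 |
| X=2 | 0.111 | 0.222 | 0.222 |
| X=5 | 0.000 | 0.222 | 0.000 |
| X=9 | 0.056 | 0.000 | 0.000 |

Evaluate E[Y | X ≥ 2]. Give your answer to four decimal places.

P(X ≥ 2) = 0.833.
Summing Y·P(X=x,Y=y) over the conditioning event gives 1.332.
E[Y | X ≥ 2] = (1.332) / (0.833) = 1.5990.

1.5990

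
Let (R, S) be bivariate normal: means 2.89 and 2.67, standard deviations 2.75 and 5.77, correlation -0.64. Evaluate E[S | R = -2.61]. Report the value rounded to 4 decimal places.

For a bivariate normal, E[S | R=x] = μ_S + ρ·(σ_S/σ_R)·(x − μ_R).
E[S | R=-2.61] = 2.67 + (-0.64)·(5.77/2.75)·(-2.61 − (2.89)) = 2.67 + (-1.34284)·(-5.5) = 10.0556.

10.0556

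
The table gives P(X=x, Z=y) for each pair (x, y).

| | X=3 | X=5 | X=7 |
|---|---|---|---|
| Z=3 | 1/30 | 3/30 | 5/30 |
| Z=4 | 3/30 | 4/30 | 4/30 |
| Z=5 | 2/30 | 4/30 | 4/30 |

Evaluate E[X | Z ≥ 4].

P(Z ≥ 4) = 7/10.
Σ X·P over the event = 3·(3/30) + 3·(2/30) + 5·(4/30) + 5·(4/30) + 7·(4/30) + 7·(4/30) = 37/10.
E[X | Z ≥ 4] = (37/10) / (7/10) = 37/7.

37/7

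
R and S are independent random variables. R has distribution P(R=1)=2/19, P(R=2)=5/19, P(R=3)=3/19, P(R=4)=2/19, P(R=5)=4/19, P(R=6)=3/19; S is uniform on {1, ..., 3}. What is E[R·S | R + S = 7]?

P(R + S = 7) = 3/19.
Summing RS·P(x,y) over outcomes with R + S = 7 gives 82/57.
E[R·S | R + S = 7] = (82/57) / (3/19) = 82/9.

82/9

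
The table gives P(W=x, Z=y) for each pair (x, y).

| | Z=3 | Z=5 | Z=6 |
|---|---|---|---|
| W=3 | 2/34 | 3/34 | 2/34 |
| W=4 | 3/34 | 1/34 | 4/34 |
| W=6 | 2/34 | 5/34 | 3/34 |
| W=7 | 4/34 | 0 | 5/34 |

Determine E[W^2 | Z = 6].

435/14

P(Z = 6) = 7/17.
Σ W^2·P over the event = 9·(2/34) + 16·(4/34) + 36·(3/34) + 49·(5/34) = 435/34.
E[W^2 | Z = 6] = (435/34) / (7/17) = 435/14.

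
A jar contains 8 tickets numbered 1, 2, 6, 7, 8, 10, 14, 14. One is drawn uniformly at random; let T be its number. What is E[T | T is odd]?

4

P(T is odd) = 1/4.
Σ over the event: 1·1/8 + 7·1/8 = 1.
E[T | T is odd] = (1) / (1/4) = 4.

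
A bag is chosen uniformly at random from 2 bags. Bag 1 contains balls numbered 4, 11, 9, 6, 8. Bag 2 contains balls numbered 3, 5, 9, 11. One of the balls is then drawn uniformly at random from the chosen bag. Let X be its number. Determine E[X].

E[X | bag 1] = (4+11+9+6+8)/5 = 38/5.
E[X | bag 2] = (3+5+9+11)/4 = 7.
E[X] = (1/2)·(38/5) + (1/2)·(7) = 73/10.

73/10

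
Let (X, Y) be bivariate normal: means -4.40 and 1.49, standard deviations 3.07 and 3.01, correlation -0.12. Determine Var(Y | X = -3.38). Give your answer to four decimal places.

Var(Y | X=x) = (1 − ρ²)·σ_Y².
Var(Y | X=-3.38) = (3.01)²·(1 − (-0.12)²) = 9.0601·0.9856 = 8.9296.

8.9296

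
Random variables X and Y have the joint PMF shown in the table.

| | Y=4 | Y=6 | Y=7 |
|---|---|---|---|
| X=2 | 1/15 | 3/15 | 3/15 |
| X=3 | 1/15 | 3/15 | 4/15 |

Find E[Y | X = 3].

P(X = 3) = 8/15.
Σ Y·P over the event = 4·(1/15) + 6·(3/15) + 7·(4/15) = 10/3.
E[Y | X = 3] = (10/3) / (8/15) = 25/4.

25/4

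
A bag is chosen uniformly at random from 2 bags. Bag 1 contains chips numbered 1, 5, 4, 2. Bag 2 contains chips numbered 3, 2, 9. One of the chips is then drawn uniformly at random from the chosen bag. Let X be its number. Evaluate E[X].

23/6

E[X | bag 1] = (1+5+4+2)/4 = 3.
E[X | bag 2] = (3+2+9)/3 = 14/3.
By the law of total expectation,
E[X] = (1/2)·(3) + (1/2)·(14/3) = 23/6.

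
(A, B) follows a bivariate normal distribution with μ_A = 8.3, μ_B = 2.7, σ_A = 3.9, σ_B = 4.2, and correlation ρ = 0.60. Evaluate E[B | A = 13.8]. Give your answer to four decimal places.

6.2538

For a bivariate normal, E[B | A=x] = μ_B + ρ·(σ_B/σ_A)·(x − μ_A).
E[B | A=13.8] = 2.7 + (0.60)·(4.2/3.9)·(13.8 − (8.3)) = 2.7 + (0.64615)·(5.5) = 6.2538.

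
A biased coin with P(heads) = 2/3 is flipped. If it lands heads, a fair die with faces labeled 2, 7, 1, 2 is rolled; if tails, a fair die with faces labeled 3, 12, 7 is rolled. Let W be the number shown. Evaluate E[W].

40/9

E[W | heads] = (2+7+1+2)/4 = 3.
E[W | tails] = (3+12+7)/3 = 22/3.
E[W] = (2/3)·(3) + (1/3)·(22/3) = 40/9.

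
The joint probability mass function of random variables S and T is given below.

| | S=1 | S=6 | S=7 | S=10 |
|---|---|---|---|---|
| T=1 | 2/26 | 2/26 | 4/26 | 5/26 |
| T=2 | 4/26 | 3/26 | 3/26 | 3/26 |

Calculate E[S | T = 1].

92/13

P(T = 1) = 1/2.
Σ S·P over the event = 1·(2/26) + 6·(2/26) + 7·(4/26) + 10·(5/26) = 46/13.
E[S | T = 1] = (46/13) / (1/2) = 92/13.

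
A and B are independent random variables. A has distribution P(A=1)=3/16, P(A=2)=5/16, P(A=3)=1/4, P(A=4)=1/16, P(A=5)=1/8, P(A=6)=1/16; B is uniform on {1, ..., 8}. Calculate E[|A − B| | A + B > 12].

9/4

P(A + B > 12) = 1/32.
Summing |A−B|·P(x,y) over outcomes with A + B > 12 gives 9/128.
E[|A − B| | A + B > 12] = (9/128) / (1/32) = 9/4.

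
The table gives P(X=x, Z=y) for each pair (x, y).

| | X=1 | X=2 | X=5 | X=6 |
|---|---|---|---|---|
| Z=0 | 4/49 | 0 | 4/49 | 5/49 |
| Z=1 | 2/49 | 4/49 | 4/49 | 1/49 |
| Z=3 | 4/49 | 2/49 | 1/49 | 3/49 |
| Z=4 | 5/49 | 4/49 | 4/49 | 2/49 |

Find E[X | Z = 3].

31/10

P(Z = 3) = 10/49.
Σ X·P over the event = 1·(4/49) + 2·(2/49) + 5·(1/49) + 6·(3/49) = 31/49.
E[X | Z = 3] = (31/49) / (10/49) = 31/10.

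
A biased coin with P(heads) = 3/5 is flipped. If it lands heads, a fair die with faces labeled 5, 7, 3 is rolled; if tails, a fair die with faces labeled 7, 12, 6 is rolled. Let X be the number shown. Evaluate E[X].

E[X | heads] = (5+7+3)/3 = 5.
E[X | tails] = (7+12+6)/3 = 25/3.
E[X] = (3/5)·(5) + (2/5)·(25/3) = 19/3.

19/3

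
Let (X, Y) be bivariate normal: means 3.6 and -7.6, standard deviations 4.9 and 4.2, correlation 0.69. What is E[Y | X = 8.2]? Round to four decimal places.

E[Y | X=x] = μ_Y + ρ(σ_Y/σ_X)(x − μ_X) for jointly normal variables.
E[Y | X=8.2] = -7.6 + (0.69)·(4.2/4.9)·(8.2 − (3.6)) = -7.6 + (0.59143)·(4.6) = -4.8794.

-4.8794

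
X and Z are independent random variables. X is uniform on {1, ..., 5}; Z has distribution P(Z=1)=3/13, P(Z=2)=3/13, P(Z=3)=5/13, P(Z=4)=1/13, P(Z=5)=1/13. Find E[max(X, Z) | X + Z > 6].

93/20

P(X + Z > 6) = 4/13.
Summing max(X,Z)·P(x,y) over outcomes with X + Z > 6 gives 93/65.
E[max(X, Z) | X + Z > 6] = (93/65) / (4/13) = 93/20.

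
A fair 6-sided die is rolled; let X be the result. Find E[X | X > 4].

Given X > 4, X is equally likely to be any of {5, 6}.
E[X | X > 4] = (5 + 6) / 2 = 11/2.

11/2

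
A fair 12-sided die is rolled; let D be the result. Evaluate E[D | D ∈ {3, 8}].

11/2

P(D ∈ {3, 8}) = 1/6.
Σ over the event: 3·1/12 + 8·1/12 = 11/12.
E[D | D ∈ {3, 8}] = (11/12) / (1/6) = 11/2.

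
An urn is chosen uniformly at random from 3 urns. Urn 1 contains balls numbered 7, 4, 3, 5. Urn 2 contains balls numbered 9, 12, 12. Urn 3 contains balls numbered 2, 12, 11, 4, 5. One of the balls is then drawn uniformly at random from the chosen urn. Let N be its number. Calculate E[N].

451/60

E[N | urn 1] = (7+4+3+5)/4 = 19/4.
E[N | urn 2] = (9+12+12)/3 = 11.
E[N | urn 3] = (2+12+11+4+5)/5 = 34/5.
E[N] = (1/3)·(19/4) + (1/3)·(11) + (1/3)·(34/5) = 451/60.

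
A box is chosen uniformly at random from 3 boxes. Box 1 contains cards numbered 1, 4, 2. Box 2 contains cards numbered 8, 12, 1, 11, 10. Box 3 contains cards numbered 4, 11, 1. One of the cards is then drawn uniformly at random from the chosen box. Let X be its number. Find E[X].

241/45

E[X | box 1] = (1+4+2)/3 = 7/3.
E[X | box 2] = (8+12+1+11+10)/5 = 42/5.
E[X | box 3] = (4+11+1)/3 = 16/3.
By the law of total expectation,
E[X] = (1/3)·(7/3) + (1/3)·(42/5) + (1/3)·(16/3) = 241/45.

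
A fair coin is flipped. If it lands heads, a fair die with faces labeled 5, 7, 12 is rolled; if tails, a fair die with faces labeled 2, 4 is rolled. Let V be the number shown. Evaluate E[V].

E[V | heads] = (5+7+12)/3 = 8.
E[V | tails] = (2+4)/2 = 3.
E[V] = (1/2)·(8) + (1/2)·(3) = 11/2.

11/2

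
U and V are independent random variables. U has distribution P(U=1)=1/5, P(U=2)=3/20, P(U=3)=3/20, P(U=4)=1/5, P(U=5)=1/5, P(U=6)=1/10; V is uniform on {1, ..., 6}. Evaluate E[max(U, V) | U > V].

P(U > V) = 47/120.
Summing max(U,V)·P(x,y) over outcomes with U > V gives 53/30.
E[max(U, V) | U > V] = (53/30) / (47/120) = 212/47.

212/47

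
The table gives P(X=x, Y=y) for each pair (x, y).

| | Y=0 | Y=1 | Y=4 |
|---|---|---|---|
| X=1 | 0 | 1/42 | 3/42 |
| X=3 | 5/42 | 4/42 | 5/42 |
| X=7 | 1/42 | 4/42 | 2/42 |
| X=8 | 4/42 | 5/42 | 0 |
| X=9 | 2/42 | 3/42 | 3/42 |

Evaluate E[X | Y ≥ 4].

59/13

P(Y ≥ 4) = 13/42.
Σ X·P over the event = 1·(3/42) + 3·(5/42) + 7·(2/42) + 9·(3/42) = 59/42.
E[X | Y ≥ 4] = (59/42) / (13/42) = 59/13.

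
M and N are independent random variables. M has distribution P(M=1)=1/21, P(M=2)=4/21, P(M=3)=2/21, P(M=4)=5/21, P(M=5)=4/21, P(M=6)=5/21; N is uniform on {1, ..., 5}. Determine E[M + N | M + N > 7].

399/44

P(M + N > 7) = 44/105.
Summing (M+N)·P(x,y) over outcomes with M + N > 7 gives 19/5.
E[M + N | M + N > 7] = (19/5) / (44/105) = 399/44.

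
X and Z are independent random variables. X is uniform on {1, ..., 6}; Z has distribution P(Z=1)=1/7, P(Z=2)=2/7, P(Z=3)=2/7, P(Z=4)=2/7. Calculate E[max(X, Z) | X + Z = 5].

24/7

P(X + Z = 5) = 1/6.
Summing max(X,Z)·P(x,y) over outcomes with X + Z = 5 gives 4/7.
E[max(X, Z) | X + Z = 5] = (4/7) / (1/6) = 24/7.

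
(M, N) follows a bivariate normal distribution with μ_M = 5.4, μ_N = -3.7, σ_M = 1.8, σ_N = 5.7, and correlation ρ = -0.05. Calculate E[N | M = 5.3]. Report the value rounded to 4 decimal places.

-3.6842

The regression of N on M has slope ρ·σ_N/σ_M and passes through (μ_M, μ_N).
E[N | M=5.3] = -3.7 + (-0.05)·(5.7/1.8)·(5.3 − (5.4)) = -3.7 + (-0.15833)·(-0.1) = -3.6842.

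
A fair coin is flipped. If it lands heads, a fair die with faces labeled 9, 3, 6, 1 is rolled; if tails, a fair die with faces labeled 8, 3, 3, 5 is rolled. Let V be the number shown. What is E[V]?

19/4

E[V | heads] = (9+3+6+1)/4 = 19/4.
E[V | tails] = (8+3+3+5)/4 = 19/4.
By the law of total expectation,
E[V] = (1/2)·(19/4) + (1/2)·(19/4) = 19/4.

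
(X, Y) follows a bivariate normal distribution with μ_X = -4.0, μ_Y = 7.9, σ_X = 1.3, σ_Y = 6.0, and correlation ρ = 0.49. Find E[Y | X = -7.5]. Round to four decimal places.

For a bivariate normal, E[Y | X=x] = μ_Y + ρ·(σ_Y/σ_X)·(x − μ_X).
E[Y | X=-7.5] = 7.9 + (0.49)·(6.0/1.3)·(-7.5 − (-4.0)) = 7.9 + (2.26154)·(-3.5) = -0.0154.

-0.0154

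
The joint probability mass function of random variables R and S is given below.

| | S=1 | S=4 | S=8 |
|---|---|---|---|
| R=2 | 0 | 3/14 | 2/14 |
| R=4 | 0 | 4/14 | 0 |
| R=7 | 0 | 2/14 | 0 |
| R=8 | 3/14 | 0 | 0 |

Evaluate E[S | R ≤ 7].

P(R ≤ 7) = 11/14.
Summing S·P(R=x,S=y) over the conditioning event gives 26/7.
E[S | R ≤ 7] = (26/7) / (11/14) = 52/11.

52/11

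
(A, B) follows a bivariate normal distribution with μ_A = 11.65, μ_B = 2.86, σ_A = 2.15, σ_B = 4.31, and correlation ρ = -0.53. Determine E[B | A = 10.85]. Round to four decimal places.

The regression of B on A has slope ρ·σ_B/σ_A and passes through (μ_A, μ_B).
E[B | A=10.85] = 2.86 + (-0.53)·(4.31/2.15)·(10.85 − (11.65)) = 2.86 + (-1.0625)·(-0.8) = 3.7100.

3.7100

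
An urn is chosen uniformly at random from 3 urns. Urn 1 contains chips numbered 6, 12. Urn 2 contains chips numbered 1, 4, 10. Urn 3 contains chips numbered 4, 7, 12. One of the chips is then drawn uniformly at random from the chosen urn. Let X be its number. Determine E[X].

65/9

E[X | urn 1] = (6+12)/2 = 9.
E[X | urn 2] = (1+4+10)/3 = 5.
E[X | urn 3] = (4+7+12)/3 = 23/3.
E[X] = (1/3)·(9) + (1/3)·(5) + (1/3)·(23/3) = 65/9.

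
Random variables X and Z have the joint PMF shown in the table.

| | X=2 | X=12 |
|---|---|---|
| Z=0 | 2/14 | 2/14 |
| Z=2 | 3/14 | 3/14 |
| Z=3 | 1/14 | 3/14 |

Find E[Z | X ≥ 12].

15/8

P(X ≥ 12) = 4/7.
Σ Z·P over the event = 0·(2/14) + 2·(3/14) + 3·(3/14) = 15/14.
E[Z | X ≥ 12] = (15/14) / (4/7) = 15/8.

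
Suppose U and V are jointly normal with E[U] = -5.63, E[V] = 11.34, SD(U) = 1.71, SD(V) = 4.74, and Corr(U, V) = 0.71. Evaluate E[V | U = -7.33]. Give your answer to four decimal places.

7.9943

E[V | U=x] = μ_V + ρ(σ_V/σ_U)(x − μ_U) for jointly normal variables.
E[V | U=-7.33] = 11.34 + (0.71)·(4.74/1.71)·(-7.33 − (-5.63)) = 11.34 + (1.96807)·(-1.7) = 7.9943.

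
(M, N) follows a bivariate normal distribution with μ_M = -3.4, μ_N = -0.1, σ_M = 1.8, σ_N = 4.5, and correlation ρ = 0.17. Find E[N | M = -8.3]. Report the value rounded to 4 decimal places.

For a bivariate normal, E[N | M=x] = μ_N + ρ·(σ_N/σ_M)·(x − μ_M).
E[N | M=-8.3] = -0.1 + (0.17)·(4.5/1.8)·(-8.3 − (-3.4)) = -0.1 + (0.425)·(-4.9) = -2.1825.

-2.1825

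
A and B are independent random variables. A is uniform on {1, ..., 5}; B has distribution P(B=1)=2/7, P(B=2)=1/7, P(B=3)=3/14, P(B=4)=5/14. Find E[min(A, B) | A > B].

2

P(A > B) = 33/70.
Summing min(A,B)·P(x,y) over outcomes with A > B gives 33/35.
E[min(A, B) | A > B] = (33/35) / (33/70) = 2.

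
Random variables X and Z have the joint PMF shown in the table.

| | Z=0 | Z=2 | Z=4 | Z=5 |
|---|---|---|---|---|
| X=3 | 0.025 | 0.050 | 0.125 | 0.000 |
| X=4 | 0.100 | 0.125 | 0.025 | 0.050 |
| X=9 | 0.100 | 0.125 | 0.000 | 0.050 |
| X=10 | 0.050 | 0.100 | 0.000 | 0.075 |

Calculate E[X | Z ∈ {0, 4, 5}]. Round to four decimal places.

6.2500

P(Z ∈ {0, 4, 5}) = 0.600.
Summing X·P(X=x,Z=y) over the conditioning event gives 3.750.
E[X | Z ∈ {0, 4, 5}] = (3.750) / (0.600) = 6.2500.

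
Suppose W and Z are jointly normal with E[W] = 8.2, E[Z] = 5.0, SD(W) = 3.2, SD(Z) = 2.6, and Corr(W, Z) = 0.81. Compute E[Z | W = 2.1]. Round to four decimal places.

For a bivariate normal, E[Z | W=x] = μ_Z + ρ·(σ_Z/σ_W)·(x − μ_W).
E[Z | W=2.1] = 5.0 + (0.81)·(2.6/3.2)·(2.1 − (8.2)) = 5.0 + (0.658125)·(-6.1) = 0.9854.

0.9854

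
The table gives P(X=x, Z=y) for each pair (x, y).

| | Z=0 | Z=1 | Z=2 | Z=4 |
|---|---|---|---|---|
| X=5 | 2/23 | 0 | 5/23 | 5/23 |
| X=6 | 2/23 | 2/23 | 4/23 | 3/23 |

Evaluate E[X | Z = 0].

P(Z = 0) = 4/23.
Σ X·P over the event = 5·(2/23) + 6·(2/23) = 22/23.
E[X | Z = 0] = (22/23) / (4/23) = 11/2.

11/2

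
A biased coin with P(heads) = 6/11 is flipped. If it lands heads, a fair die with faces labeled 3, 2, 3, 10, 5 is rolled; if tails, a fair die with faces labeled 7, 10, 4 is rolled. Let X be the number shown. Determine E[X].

E[X | heads] = (3+2+3+10+5)/5 = 23/5.
E[X | tails] = (7+10+4)/3 = 7.
By the law of total expectation,
E[X] = (6/11)·(23/5) + (5/11)·(7) = 313/55.

313/55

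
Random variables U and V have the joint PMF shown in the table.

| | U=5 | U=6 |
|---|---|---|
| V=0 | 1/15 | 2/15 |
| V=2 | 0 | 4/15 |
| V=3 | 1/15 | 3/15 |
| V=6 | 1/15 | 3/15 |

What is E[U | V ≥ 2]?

35/6

P(V ≥ 2) = 4/5.
Σ U·P over the event = 5·(1/15) + 5·(1/15) + 6·(4/15) + 6·(3/15) + 6·(3/15) = 14/3.
E[U | V ≥ 2] = (14/3) / (4/5) = 35/6.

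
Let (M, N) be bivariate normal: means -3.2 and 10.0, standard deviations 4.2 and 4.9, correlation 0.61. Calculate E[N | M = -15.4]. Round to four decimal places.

For a bivariate normal, E[N | M=x] = μ_N + ρ·(σ_N/σ_M)·(x − μ_M).
E[N | M=-15.4] = 10.0 + (0.61)·(4.9/4.2)·(-15.4 − (-3.2)) = 10.0 + (0.711667)·(-12.2) = 1.3177.

1.3177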